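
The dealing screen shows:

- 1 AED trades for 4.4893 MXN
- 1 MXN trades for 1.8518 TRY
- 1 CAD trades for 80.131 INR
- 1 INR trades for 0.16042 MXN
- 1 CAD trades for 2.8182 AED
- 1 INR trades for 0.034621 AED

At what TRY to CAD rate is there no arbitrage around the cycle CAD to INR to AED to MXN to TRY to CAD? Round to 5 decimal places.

0.04336

Known legs of the cycle: 80.131 × 0.034621 × 4.4893 × 1.8518 = 23.06284491715739474
For no arbitrage the full-cycle product must be 1, so the missing rate is 1 / 23.06284491715739474 ≈ 0.0433598.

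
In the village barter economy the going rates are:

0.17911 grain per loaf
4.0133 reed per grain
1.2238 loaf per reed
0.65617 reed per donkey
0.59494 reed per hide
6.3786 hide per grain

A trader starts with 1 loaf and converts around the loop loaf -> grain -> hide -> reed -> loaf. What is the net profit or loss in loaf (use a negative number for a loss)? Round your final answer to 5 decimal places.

1 loaf × 0.17911 = 0.17911 grain
0.17911 grain × 6.3786 = 1.142471046 hide
1.142471046 hide × 0.59494 = 0.67970172410724 reed
0.67970172410724 reed × 1.2238 = 0.831818969962440312 loaf
Net change: 0.831818969962440312 − 1 = -0.168181030037559688 loaf

-0.16818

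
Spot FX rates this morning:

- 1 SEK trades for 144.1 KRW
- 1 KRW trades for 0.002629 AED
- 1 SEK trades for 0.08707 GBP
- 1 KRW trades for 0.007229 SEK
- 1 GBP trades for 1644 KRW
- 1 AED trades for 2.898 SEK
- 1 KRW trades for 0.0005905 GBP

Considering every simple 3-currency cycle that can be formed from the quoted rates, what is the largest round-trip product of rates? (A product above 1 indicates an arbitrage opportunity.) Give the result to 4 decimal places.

KRW→AED→SEK→KRW: 0.002629 × 2.898 × 144.1 = 1.09788
KRW→SEK→GBP→KRW: 0.007229 × 0.08707 × 1644 = 1.03478
Maximum is KRW→AED→SEK→KRW at 1.0979; arbitrage exists.

1.0979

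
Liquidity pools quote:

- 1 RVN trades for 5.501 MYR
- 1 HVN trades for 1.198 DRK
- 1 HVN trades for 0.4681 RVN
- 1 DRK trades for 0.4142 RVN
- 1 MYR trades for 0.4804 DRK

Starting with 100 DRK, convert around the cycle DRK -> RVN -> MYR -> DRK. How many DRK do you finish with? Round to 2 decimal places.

109.46

100 DRK × 0.4142 = 41.42 RVN
41.42 RVN × 5.501 = 227.85142 MYR
227.85142 MYR × 0.4804 = 109.459822168 DRK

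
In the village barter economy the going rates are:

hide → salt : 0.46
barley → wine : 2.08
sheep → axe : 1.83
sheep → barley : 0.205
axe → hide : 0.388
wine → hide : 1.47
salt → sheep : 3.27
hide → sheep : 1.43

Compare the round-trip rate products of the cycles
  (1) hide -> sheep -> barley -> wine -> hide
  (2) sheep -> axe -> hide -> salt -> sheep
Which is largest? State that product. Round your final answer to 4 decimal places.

(1) 1.43 × 0.205 × 2.08 × 1.47 = 0.89634
(2) 1.83 × 0.388 × 0.46 × 3.27 = 1.06804
Highest is cycle (2) at 1.0680 (>1, arbitrage).

1.0680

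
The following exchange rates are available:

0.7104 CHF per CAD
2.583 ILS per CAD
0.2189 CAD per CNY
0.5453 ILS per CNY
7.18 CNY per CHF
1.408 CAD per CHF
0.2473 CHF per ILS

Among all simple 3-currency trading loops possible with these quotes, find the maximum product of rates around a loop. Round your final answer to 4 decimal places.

1.1165

CHF→CNY→CAD→CHF: 7.18 × 0.2189 × 0.7104 = 1.11654
CHF→CNY→ILS→CHF: 7.18 × 0.5453 × 0.2473 = 0.96824
CHF→CAD→ILS→CHF: 1.408 × 2.583 × 0.2473 = 0.89940
Maximum is CHF→CNY→CAD→CHF at 1.1165; arbitrage exists.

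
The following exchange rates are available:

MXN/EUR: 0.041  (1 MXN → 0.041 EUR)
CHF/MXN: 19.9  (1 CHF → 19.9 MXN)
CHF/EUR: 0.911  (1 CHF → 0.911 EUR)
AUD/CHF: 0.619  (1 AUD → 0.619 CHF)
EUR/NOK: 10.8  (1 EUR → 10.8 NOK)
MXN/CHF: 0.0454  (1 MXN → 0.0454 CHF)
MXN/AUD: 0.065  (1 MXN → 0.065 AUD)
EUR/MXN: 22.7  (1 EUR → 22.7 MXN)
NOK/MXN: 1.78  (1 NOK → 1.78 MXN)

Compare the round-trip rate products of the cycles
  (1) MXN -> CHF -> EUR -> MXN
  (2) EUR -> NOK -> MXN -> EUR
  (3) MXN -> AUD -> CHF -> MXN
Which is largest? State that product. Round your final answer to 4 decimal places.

0.9389

(1) 0.0454 × 0.911 × 22.7 = 0.93886
(2) 10.8 × 1.78 × 0.041 = 0.78818
(3) 0.065 × 0.619 × 19.9 = 0.80068
Highest is cycle (1) at 0.9389 (≤1, no arbitrage).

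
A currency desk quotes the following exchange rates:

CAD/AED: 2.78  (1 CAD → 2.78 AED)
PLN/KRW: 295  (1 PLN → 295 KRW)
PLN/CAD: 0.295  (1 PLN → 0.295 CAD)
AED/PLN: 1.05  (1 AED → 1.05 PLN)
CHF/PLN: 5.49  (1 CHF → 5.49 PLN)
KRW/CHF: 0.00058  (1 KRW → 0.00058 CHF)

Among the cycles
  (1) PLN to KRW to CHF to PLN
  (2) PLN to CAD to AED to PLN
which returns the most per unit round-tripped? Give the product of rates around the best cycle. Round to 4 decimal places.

(1) 295 × 0.00058 × 5.49 = 0.93934
(2) 0.295 × 2.78 × 1.05 = 0.86111
Highest is cycle (1) at 0.9393 (≤1, no arbitrage).

0.9393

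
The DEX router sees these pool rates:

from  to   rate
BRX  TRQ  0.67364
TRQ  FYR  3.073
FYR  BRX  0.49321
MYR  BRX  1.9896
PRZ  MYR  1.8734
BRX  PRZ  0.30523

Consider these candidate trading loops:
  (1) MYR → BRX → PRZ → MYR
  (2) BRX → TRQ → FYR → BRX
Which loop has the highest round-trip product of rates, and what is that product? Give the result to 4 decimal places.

(1) 1.9896 × 0.30523 × 1.8734 = 1.13769
(2) 0.67364 × 3.073 × 0.49321 = 1.02099
Highest is cycle (1) at 1.1377 (>1, arbitrage).

1.1377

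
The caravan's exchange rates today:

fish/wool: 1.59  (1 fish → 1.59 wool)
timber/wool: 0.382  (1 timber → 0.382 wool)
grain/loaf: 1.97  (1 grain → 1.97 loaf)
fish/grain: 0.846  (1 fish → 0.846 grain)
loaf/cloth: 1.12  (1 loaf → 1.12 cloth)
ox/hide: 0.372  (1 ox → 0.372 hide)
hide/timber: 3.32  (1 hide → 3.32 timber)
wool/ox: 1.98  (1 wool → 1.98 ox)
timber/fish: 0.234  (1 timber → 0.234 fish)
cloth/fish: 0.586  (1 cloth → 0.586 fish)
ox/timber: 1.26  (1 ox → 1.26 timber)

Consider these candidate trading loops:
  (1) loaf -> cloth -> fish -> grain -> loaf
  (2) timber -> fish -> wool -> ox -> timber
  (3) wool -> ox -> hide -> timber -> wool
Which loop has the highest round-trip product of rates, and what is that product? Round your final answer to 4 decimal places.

(1) 1.12 × 0.586 × 0.846 × 1.97 = 1.09384
(2) 0.234 × 1.59 × 1.98 × 1.26 = 0.92822
(3) 1.98 × 0.372 × 3.32 × 0.382 = 0.93413
Highest is cycle (1) at 1.0938 (>1, arbitrage).

1.0938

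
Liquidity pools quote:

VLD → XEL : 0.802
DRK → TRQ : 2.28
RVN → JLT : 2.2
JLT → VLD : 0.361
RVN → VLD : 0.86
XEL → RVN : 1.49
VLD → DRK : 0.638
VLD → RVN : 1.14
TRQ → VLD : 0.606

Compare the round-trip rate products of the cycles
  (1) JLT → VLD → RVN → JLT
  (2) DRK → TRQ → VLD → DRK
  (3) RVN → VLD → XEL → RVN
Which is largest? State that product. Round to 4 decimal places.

(1) 0.361 × 1.14 × 2.2 = 0.90539
(2) 2.28 × 0.606 × 0.638 = 0.88151
(3) 0.86 × 0.802 × 1.49 = 1.02768
Highest is cycle (3) at 1.0277 (>1, arbitrage).

1.0277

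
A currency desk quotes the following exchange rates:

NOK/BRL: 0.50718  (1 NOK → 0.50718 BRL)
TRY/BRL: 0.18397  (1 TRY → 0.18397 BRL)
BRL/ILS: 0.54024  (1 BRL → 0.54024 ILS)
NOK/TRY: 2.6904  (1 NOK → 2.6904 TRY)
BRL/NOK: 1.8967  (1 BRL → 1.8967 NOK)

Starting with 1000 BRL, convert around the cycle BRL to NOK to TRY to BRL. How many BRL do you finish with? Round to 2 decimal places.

938.78

1000 BRL × 1.8967 = 1896.7 NOK
1896.7 NOK × 2.6904 = 5102.88168 TRY
5102.88168 TRY × 0.18397 = 938.7771426696 BRL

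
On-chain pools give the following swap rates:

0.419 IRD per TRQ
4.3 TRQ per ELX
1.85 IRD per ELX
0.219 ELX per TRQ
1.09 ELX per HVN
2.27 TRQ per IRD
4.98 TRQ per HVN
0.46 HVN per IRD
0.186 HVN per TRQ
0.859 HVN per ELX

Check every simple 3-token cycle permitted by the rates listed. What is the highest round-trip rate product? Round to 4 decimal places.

TRQ→IRD→HVN→TRQ: 0.419 × 0.46 × 4.98 = 0.95985
ELX→HVN→TRQ→ELX: 0.859 × 4.98 × 0.219 = 0.93684
ELX→IRD→HVN→ELX: 1.85 × 0.46 × 1.09 = 0.92759
ELX→IRD→TRQ→ELX: 1.85 × 2.27 × 0.219 = 0.91969
ELX→TRQ→HVN→ELX: 4.3 × 0.186 × 1.09 = 0.87178
Maximum is TRQ→IRD→HVN→TRQ at 0.9598; no arbitrage — every cycle loses value.

0.9598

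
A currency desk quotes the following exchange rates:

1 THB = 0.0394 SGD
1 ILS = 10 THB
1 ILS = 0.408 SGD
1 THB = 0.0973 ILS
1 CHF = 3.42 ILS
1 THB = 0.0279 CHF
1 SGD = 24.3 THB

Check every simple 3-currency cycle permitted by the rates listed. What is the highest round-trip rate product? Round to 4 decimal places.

0.9647

THB→ILS→SGD→THB: 0.0973 × 0.408 × 24.3 = 0.96467
THB→CHF→ILS→THB: 0.0279 × 3.42 × 10 = 0.95418
Maximum is THB→ILS→SGD→THB at 0.9647; no arbitrage — every cycle loses value.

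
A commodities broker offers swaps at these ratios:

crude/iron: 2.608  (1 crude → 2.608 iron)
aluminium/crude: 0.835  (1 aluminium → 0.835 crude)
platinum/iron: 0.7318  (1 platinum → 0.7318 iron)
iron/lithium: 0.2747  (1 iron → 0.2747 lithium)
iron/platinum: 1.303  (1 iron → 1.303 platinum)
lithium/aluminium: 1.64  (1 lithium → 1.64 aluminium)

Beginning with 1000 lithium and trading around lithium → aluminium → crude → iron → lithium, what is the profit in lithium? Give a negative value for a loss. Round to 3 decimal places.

1000 lithium × 1.64 = 1640 aluminium
1640 aluminium × 0.835 = 1369.4 crude
1369.4 crude × 2.608 = 3571.3952 iron
3571.3952 iron × 0.2747 = 981.06226144 lithium
Net change: 981.06226144 − 1000 = -18.93773856 lithium

-18.938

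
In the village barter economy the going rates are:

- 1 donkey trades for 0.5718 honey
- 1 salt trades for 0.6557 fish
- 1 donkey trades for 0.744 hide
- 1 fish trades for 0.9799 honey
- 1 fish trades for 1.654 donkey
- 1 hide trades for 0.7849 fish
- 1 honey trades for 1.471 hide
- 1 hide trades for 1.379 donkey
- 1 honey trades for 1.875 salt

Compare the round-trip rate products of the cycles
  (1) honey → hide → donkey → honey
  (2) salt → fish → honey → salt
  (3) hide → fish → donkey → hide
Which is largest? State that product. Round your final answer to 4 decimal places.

1.2047

(1) 1.471 × 1.379 × 0.5718 = 1.15990
(2) 0.6557 × 0.9799 × 1.875 = 1.20473
(3) 0.7849 × 1.654 × 0.744 = 0.96588
Highest is cycle (2) at 1.2047 (>1, arbitrage).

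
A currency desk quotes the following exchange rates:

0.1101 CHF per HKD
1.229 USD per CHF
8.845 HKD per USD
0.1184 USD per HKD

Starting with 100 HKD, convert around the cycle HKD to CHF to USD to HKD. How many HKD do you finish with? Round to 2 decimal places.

100 HKD × 0.1101 = 11.01 CHF
11.01 CHF × 1.229 = 13.53129 USD
13.53129 USD × 8.845 = 119.68426005 HKD

119.68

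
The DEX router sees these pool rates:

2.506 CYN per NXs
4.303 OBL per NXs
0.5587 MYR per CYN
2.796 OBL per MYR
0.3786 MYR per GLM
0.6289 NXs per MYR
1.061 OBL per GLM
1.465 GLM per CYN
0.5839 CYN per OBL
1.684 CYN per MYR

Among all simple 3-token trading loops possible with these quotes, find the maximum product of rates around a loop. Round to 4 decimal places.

0.9340

MYR→CYN→GLM→MYR: 1.684 × 1.465 × 0.3786 = 0.93403
MYR→OBL→CYN→MYR: 2.796 × 0.5839 × 0.5587 = 0.91212
CYN→GLM→OBL→CYN: 1.465 × 1.061 × 0.5839 = 0.90759
MYR→NXs→CYN→MYR: 0.6289 × 2.506 × 0.5587 = 0.88052
Maximum is MYR→CYN→GLM→MYR at 0.9340; no arbitrage — every cycle loses value.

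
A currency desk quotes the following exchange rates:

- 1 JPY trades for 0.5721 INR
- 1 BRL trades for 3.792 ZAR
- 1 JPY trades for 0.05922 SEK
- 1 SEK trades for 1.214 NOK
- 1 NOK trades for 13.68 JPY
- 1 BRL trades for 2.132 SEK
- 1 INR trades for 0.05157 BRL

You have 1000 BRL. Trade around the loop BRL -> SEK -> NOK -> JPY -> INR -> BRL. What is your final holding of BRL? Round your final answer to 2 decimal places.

1044.63

1000 BRL × 2.132 = 2132 SEK
2132 SEK × 1.214 = 2588.248 NOK
2588.248 NOK × 13.68 = 35407.23264 JPY
35407.23264 JPY × 0.5721 = 20256.477793344 INR
20256.477793344 INR × 0.05157 = 1044.62655980275008 BRL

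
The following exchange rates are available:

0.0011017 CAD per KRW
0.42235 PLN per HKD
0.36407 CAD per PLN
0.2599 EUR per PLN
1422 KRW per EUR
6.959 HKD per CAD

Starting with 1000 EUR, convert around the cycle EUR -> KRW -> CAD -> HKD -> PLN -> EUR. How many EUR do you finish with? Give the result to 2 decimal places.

1000 EUR × 1422 = 1422000 KRW
1422000 KRW × 0.0011017 = 1566.6174 CAD
1566.6174 CAD × 6.959 = 10902.0904866 HKD
10902.0904866 HKD × 0.42235 = 4604.49791701551 PLN
4604.49791701551 PLN × 0.2599 = 1196.709008632331049 EUR

1196.71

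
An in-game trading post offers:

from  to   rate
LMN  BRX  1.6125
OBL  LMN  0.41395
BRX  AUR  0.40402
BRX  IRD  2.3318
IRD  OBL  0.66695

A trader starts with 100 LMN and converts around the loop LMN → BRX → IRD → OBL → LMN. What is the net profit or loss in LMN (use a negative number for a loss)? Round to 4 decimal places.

3.8083

100 LMN × 1.6125 = 161.25 BRX
161.25 BRX × 2.3318 = 376.00275 IRD
376.00275 IRD × 0.66695 = 250.7750341125 OBL
250.7750341125 OBL × 0.41395 = 103.808325370869375 LMN
Net change: 103.808325370869375 − 100 = 3.808325370869375 LMN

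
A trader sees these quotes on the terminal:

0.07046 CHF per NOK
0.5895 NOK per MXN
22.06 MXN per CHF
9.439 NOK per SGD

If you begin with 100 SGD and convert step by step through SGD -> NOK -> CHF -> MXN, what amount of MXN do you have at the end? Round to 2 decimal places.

1467.15

100 SGD × 9.439 = 943.9 NOK
943.9 NOK × 0.07046 = 66.507194 CHF
66.507194 CHF × 22.06 = 1467.14869964 MXN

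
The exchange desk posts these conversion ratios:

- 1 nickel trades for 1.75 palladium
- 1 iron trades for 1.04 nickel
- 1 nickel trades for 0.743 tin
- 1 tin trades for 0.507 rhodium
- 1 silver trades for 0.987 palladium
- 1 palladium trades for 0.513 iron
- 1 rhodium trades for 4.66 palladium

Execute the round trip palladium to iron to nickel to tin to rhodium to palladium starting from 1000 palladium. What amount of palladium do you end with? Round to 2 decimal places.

936.56

1000 palladium × 0.513 = 513 iron
513 iron × 1.04 = 533.52 nickel
533.52 nickel × 0.743 = 396.40536 tin
396.40536 tin × 0.507 = 200.97751752 rhodium
200.97751752 rhodium × 4.66 = 936.5552316432 palladium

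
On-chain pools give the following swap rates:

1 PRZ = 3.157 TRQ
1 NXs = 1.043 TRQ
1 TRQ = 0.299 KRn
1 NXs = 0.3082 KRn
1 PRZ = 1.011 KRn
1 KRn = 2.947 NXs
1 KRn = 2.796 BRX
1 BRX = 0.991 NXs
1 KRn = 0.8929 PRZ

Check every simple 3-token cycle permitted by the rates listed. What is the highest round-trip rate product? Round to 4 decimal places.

0.9190

KRn→NXs→TRQ→KRn: 2.947 × 1.043 × 0.299 = 0.91904
KRn→BRX→NXs→KRn: 2.796 × 0.991 × 0.3082 = 0.85397
KRn→PRZ→TRQ→KRn: 0.8929 × 3.157 × 0.299 = 0.84285
Maximum is KRn→NXs→TRQ→KRn at 0.9190; no arbitrage — every cycle loses value.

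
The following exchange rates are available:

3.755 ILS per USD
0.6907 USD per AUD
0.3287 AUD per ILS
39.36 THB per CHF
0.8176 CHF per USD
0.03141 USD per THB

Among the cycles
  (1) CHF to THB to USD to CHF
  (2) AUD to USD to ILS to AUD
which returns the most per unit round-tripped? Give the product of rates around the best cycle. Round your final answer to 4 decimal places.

1.0108

(1) 39.36 × 0.03141 × 0.8176 = 1.01080
(2) 0.6907 × 3.755 × 0.3287 = 0.85251
Highest is cycle (1) at 1.0108 (>1, arbitrage).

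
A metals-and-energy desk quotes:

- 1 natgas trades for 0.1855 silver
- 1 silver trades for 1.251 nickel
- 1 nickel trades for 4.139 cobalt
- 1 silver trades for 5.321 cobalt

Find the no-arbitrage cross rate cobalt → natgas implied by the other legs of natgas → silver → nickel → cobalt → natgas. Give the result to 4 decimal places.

Known legs of the cycle: 0.1855 × 1.251 × 4.139 = 0.9604984095
For no arbitrage the full-cycle product must be 1, so the missing rate is 1 / 0.9604984095 ≈ 1.041126.

1.0411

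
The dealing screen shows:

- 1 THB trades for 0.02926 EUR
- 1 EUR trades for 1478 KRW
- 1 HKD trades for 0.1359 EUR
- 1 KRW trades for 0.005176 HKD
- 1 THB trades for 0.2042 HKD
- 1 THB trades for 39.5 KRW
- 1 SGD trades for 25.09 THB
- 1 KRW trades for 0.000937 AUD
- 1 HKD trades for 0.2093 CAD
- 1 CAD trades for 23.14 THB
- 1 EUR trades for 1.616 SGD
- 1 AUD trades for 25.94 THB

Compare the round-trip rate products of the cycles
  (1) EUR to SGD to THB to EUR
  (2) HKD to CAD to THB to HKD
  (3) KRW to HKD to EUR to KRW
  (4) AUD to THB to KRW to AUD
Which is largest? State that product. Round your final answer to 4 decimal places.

1.1864

(1) 1.616 × 25.09 × 0.02926 = 1.18636
(2) 0.2093 × 23.14 × 0.2042 = 0.98898
(3) 0.005176 × 0.1359 × 1478 = 1.03965
(4) 25.94 × 39.5 × 0.000937 = 0.96008
Highest is cycle (1) at 1.1864 (>1, arbitrage).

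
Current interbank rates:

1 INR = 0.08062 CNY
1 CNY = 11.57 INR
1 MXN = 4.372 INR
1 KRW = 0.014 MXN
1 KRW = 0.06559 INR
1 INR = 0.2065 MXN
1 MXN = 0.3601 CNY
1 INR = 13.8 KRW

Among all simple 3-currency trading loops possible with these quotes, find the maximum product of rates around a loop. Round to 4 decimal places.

MXN→CNY→INR→MXN: 0.3601 × 11.57 × 0.2065 = 0.86035
MXN→INR→KRW→MXN: 4.372 × 13.8 × 0.014 = 0.84467
Maximum is MXN→CNY→INR→MXN at 0.8604; no arbitrage — every cycle loses value.

0.8604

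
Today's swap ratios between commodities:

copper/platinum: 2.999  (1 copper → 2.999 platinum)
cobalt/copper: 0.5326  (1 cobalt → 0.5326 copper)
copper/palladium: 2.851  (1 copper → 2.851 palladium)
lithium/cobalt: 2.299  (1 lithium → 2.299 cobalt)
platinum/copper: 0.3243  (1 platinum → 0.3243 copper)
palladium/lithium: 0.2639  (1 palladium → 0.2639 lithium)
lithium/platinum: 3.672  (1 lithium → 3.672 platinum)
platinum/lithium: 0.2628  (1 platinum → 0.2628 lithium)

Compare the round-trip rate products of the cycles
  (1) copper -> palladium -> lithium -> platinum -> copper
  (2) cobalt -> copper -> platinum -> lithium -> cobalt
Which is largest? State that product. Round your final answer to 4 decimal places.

0.9650

(1) 2.851 × 0.2639 × 3.672 × 0.3243 = 0.89596
(2) 0.5326 × 2.999 × 0.2628 × 2.299 = 0.96503
Highest is cycle (2) at 0.9650 (≤1, no arbitrage).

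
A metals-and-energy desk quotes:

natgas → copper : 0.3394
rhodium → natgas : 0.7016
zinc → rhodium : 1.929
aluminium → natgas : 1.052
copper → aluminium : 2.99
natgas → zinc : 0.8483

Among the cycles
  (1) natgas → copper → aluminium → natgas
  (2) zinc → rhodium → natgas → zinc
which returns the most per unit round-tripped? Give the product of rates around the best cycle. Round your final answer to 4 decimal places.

(1) 0.3394 × 2.99 × 1.052 = 1.06758
(2) 1.929 × 0.7016 × 0.8483 = 1.14808
Highest is cycle (2) at 1.1481 (>1, arbitrage).

1.1481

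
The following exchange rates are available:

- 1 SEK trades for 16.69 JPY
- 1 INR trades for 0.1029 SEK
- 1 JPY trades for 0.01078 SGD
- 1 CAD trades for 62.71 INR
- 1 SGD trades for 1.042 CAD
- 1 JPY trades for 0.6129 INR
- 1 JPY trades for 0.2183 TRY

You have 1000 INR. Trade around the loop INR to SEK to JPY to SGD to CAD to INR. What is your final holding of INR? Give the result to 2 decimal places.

1000 INR × 0.1029 = 102.9 SEK
102.9 SEK × 16.69 = 1717.401 JPY
1717.401 JPY × 0.01078 = 18.51358278 SGD
18.51358278 SGD × 1.042 = 19.29115325676 CAD
19.29115325676 CAD × 62.71 = 1209.7482207314196 INR

1209.75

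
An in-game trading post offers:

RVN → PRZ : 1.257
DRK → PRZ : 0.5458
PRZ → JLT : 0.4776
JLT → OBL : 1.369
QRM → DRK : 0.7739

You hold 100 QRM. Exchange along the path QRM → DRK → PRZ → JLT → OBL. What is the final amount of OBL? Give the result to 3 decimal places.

100 QRM × 0.7739 = 77.39 DRK
77.39 DRK × 0.5458 = 42.239462 PRZ
42.239462 PRZ × 0.4776 = 20.1735670512 JLT
20.1735670512 JLT × 1.369 = 27.6176132930928 OBL

27.618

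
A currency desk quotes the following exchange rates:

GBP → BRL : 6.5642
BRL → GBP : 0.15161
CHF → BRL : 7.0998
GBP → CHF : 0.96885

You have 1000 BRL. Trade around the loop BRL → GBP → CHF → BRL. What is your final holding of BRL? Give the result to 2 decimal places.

1000 BRL × 0.15161 = 151.61 GBP
151.61 GBP × 0.96885 = 146.8873485 CHF
146.8873485 CHF × 7.0998 = 1042.8707968803 BRL

1042.87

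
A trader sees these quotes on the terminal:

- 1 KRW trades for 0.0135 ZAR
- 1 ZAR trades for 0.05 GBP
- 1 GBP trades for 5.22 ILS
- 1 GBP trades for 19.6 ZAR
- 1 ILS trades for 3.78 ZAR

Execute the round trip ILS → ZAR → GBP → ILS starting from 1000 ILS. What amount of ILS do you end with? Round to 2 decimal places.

1000 ILS × 3.78 = 3780 ZAR
3780 ZAR × 0.05 = 189 GBP
189 GBP × 5.22 = 986.58 ILS

986.58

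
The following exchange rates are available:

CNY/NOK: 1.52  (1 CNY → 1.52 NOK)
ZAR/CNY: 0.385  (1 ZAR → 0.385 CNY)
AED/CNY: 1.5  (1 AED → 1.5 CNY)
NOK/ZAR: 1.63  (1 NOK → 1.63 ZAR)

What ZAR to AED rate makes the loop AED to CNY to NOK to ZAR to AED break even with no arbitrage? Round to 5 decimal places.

0.26908

Known legs of the cycle: 1.5 × 1.52 × 1.63 = 3.7164
For no arbitrage the full-cycle product must be 1, so the missing rate is 1 / 3.7164 ≈ 0.2690776.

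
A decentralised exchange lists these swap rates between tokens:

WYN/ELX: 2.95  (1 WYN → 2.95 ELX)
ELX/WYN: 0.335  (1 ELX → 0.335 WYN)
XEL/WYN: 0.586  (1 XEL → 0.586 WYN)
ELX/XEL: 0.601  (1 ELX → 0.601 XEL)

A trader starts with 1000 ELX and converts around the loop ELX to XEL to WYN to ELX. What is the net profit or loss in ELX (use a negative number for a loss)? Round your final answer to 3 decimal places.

38.949

1000 ELX × 0.601 = 601 XEL
601 XEL × 0.586 = 352.186 WYN
352.186 WYN × 2.95 = 1038.9487 ELX
Net change: 1038.9487 − 1000 = 38.9487 ELX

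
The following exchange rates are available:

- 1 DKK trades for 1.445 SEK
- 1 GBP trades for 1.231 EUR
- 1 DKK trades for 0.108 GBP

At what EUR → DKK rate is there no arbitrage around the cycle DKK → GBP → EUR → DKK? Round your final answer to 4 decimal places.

Known legs of the cycle: 0.108 × 1.231 = 0.132948
For no arbitrage the full-cycle product must be 1, so the missing rate is 1 / 0.132948 ≈ 7.521738.

7.5217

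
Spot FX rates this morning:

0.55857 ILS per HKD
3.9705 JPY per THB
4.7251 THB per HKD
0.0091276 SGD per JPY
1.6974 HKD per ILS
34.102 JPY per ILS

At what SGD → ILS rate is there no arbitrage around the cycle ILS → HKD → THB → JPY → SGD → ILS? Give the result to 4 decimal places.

3.4404

Known legs of the cycle: 1.6974 × 4.7251 × 3.9705 × 0.0091276 = 0.290667852530587692
For no arbitrage the full-cycle product must be 1, so the missing rate is 1 / 0.290667852530587692 ≈ 3.440353.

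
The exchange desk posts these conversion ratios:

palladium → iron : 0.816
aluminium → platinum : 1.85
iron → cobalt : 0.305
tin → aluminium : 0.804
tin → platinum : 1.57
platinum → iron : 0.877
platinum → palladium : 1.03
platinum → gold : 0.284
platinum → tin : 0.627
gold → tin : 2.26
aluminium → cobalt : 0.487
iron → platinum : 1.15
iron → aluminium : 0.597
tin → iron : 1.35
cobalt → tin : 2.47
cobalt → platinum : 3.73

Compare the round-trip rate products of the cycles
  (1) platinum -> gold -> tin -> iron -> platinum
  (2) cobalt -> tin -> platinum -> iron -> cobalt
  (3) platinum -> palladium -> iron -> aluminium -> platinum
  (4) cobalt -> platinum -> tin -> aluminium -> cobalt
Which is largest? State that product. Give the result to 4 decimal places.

1.0373

(1) 0.284 × 2.26 × 1.35 × 1.15 = 0.99646
(2) 2.47 × 1.57 × 0.877 × 0.305 = 1.03728
(3) 1.03 × 0.816 × 0.597 × 1.85 = 0.92827
(4) 3.73 × 0.627 × 0.804 × 0.487 = 0.91572
Highest is cycle (2) at 1.0373 (>1, arbitrage).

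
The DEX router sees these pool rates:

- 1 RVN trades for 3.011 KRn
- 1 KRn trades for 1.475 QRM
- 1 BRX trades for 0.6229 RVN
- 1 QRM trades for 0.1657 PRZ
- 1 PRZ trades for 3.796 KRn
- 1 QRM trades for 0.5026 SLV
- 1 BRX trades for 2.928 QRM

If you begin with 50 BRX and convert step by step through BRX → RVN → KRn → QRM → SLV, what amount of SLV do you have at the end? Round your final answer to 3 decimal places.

50 BRX × 0.6229 = 31.145 RVN
31.145 RVN × 3.011 = 93.777595 KRn
93.777595 KRn × 1.475 = 138.321952625 QRM
138.321952625 QRM × 0.5026 = 69.520613389325 SLV

69.521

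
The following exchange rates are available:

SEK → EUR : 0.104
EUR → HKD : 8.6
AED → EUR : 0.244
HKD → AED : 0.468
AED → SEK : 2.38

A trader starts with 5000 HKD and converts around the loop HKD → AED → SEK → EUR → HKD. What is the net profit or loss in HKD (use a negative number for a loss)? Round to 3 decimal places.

5000 HKD × 0.468 = 2340 AED
2340 AED × 2.38 = 5569.2 SEK
5569.2 SEK × 0.104 = 579.1968 EUR
579.1968 EUR × 8.6 = 4981.09248 HKD
Net change: 4981.09248 − 5000 = -18.90752 HKD

-18.908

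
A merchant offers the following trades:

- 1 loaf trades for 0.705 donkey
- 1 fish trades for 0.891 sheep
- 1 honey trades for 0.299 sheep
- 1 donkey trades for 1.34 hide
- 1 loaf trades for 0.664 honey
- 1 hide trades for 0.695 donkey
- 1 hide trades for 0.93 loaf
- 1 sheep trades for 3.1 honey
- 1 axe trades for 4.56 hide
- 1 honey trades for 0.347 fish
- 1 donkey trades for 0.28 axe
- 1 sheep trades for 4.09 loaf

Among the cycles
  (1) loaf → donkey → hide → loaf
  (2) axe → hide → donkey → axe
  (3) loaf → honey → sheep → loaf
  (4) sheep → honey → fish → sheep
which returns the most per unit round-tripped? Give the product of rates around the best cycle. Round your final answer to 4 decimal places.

(1) 0.705 × 1.34 × 0.93 = 0.87857
(2) 4.56 × 0.695 × 0.28 = 0.88738
(3) 0.664 × 0.299 × 4.09 = 0.81201
(4) 3.1 × 0.347 × 0.891 = 0.95845
Highest is cycle (4) at 0.9584 (≤1, no arbitrage).

0.9584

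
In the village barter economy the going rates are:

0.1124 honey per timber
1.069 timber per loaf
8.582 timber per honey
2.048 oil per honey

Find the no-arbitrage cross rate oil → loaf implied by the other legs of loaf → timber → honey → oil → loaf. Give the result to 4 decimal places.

Known legs of the cycle: 1.069 × 0.1124 × 2.048 = 0.2460786688
For no arbitrage the full-cycle product must be 1, so the missing rate is 1 / 0.2460786688 ≈ 4.063741.

4.0637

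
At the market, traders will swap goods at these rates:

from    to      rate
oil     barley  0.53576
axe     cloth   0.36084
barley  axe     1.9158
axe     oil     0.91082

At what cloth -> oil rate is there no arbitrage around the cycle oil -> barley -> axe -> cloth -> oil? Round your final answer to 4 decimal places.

2.7000

Known legs of the cycle: 0.53576 × 1.9158 × 0.36084 = 0.37036942644672
For no arbitrage the full-cycle product must be 1, so the missing rate is 1 / 0.37036942644672 ≈ 2.700007.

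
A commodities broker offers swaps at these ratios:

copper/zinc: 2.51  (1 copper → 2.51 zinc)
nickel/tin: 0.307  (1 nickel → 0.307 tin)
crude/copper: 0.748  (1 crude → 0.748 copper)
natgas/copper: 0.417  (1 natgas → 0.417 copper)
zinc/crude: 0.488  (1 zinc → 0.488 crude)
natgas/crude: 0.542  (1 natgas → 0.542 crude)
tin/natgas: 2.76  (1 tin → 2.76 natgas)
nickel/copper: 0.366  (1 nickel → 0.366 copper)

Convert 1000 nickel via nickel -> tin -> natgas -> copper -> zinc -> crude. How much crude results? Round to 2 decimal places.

1000 nickel × 0.307 = 307 tin
307 tin × 2.76 = 847.32 natgas
847.32 natgas × 0.417 = 353.33244 copper
353.33244 copper × 2.51 = 886.8644244 zinc
886.8644244 zinc × 0.488 = 432.7898391072 crude

432.79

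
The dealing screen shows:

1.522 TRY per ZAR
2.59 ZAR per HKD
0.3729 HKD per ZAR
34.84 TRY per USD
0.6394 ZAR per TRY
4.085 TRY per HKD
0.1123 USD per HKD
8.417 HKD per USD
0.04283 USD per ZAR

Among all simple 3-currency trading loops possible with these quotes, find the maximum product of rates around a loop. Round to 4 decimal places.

TRY→ZAR→HKD→TRY: 0.6394 × 0.3729 × 4.085 = 0.97400
TRY→ZAR→USD→TRY: 0.6394 × 0.04283 × 34.84 = 0.95411
ZAR→USD→HKD→ZAR: 0.04283 × 8.417 × 2.59 = 0.93370
Maximum is TRY→ZAR→HKD→TRY at 0.9740; no arbitrage — every cycle loses value.

0.9740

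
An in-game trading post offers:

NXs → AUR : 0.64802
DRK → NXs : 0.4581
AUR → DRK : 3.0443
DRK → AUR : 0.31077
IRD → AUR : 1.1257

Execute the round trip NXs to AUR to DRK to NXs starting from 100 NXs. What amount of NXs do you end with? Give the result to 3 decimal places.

90.372

100 NXs × 0.64802 = 64.802 AUR
64.802 AUR × 3.0443 = 197.2767286 DRK
197.2767286 DRK × 0.4581 = 90.37246937166 NXs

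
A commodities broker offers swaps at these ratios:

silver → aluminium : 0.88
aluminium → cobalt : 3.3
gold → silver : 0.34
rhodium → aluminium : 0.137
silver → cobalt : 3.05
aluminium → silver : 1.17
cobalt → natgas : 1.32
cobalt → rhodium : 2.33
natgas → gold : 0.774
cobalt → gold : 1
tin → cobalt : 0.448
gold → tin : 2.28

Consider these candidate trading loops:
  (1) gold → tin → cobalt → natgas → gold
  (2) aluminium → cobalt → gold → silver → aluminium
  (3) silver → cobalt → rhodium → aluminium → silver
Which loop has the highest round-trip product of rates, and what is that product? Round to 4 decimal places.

1.1391

(1) 2.28 × 0.448 × 1.32 × 0.774 = 1.04358
(2) 3.3 × 1 × 0.34 × 0.88 = 0.98736
(3) 3.05 × 2.33 × 0.137 × 1.17 = 1.13910
Highest is cycle (3) at 1.1391 (>1, arbitrage).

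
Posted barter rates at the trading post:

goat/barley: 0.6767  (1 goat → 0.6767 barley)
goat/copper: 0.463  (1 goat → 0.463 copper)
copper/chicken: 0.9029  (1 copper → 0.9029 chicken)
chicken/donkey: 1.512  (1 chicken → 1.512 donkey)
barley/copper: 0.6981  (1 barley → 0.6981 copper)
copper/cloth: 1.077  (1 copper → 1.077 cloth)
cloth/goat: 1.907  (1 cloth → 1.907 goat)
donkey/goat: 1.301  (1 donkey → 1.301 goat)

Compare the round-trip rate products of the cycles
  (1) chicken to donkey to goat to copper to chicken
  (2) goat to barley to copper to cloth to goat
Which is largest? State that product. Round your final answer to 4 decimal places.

(1) 1.512 × 1.301 × 0.463 × 0.9029 = 0.82234
(2) 0.6767 × 0.6981 × 1.077 × 1.907 = 0.97024
Highest is cycle (2) at 0.9702 (≤1, no arbitrage).

0.9702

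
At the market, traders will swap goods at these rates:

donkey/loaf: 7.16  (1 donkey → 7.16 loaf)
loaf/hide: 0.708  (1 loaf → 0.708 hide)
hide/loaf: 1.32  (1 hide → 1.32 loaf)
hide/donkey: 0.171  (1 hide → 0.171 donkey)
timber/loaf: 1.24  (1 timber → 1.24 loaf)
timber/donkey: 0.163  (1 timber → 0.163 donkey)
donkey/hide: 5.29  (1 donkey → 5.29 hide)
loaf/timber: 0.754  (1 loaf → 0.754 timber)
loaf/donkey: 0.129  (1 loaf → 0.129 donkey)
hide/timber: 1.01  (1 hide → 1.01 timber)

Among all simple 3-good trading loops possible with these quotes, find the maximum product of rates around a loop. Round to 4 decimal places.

loaf→donkey→hide→loaf: 0.129 × 5.29 × 1.32 = 0.90078
timber→loaf→hide→timber: 1.24 × 0.708 × 1.01 = 0.88670
timber→donkey→loaf→timber: 0.163 × 7.16 × 0.754 = 0.87998
timber→donkey→hide→timber: 0.163 × 5.29 × 1.01 = 0.87089
loaf→hide→donkey→loaf: 0.708 × 0.171 × 7.16 = 0.86685
Maximum is loaf→donkey→hide→loaf at 0.9008; no arbitrage — every cycle loses value.

0.9008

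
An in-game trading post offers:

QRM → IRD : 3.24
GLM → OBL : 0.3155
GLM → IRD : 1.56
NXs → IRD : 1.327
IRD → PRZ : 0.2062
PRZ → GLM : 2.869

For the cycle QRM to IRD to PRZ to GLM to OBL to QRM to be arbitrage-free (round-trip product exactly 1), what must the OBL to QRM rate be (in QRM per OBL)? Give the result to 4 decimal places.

1.6536

Known legs of the cycle: 3.24 × 0.2062 × 2.869 × 0.3155 = 0.604732880916
For no arbitrage the full-cycle product must be 1, so the missing rate is 1 / 0.604732880916 ≈ 1.653623.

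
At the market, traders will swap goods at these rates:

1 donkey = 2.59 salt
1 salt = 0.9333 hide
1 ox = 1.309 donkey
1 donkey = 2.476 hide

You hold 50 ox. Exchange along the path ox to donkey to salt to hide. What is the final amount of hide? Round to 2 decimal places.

50 ox × 1.309 = 65.45 donkey
65.45 donkey × 2.59 = 169.5155 salt
169.5155 salt × 0.9333 = 158.20881615 hide

158.21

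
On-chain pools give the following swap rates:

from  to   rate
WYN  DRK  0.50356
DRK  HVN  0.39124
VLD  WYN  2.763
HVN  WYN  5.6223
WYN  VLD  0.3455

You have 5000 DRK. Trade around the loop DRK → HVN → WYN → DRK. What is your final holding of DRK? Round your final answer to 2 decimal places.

5538.33

5000 DRK × 0.39124 = 1956.2 HVN
1956.2 HVN × 5.6223 = 10998.34326 WYN
10998.34326 WYN × 0.50356 = 5538.3257320056 DRK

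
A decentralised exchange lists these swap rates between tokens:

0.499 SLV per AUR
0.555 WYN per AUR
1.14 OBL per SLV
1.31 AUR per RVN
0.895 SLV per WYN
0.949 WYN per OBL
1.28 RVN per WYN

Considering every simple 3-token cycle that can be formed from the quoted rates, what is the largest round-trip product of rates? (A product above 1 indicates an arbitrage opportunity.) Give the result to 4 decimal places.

0.9683

OBL→WYN→SLV→OBL: 0.949 × 0.895 × 1.14 = 0.96826
AUR→WYN→RVN→AUR: 0.555 × 1.28 × 1.31 = 0.93062
Maximum is OBL→WYN→SLV→OBL at 0.9683; no arbitrage — every cycle loses value.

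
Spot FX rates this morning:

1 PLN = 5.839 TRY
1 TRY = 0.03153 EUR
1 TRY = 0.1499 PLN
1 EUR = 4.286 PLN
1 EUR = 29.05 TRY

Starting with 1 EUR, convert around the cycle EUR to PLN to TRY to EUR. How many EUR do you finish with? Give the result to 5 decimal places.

1 EUR × 4.286 = 4.286 PLN
4.286 PLN × 5.839 = 25.025954 TRY
25.025954 TRY × 0.03153 = 0.78906832962 EUR

0.78907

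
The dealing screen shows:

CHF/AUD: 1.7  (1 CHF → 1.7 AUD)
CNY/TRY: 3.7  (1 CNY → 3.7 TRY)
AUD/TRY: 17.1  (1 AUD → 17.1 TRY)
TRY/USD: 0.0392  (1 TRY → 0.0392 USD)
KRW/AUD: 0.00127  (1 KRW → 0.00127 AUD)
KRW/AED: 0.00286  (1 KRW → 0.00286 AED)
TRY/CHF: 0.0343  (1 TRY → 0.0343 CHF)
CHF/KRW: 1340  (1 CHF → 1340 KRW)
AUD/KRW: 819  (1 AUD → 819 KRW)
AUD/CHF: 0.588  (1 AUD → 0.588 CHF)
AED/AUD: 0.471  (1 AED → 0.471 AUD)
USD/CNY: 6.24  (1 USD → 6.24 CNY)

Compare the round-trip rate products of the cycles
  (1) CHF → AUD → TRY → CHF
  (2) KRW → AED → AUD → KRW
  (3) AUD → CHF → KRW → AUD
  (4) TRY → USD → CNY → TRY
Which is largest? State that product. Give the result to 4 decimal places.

(1) 1.7 × 17.1 × 0.0343 = 0.99710
(2) 0.00286 × 0.471 × 819 = 1.10324
(3) 0.588 × 1340 × 0.00127 = 1.00066
(4) 0.0392 × 6.24 × 3.7 = 0.90505
Highest is cycle (2) at 1.1032 (>1, arbitrage).

1.1032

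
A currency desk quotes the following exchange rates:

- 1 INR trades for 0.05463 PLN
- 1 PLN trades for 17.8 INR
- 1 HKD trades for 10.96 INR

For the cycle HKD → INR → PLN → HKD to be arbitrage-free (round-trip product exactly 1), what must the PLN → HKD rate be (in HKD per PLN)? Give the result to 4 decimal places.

1.6702

Known legs of the cycle: 10.96 × 0.05463 = 0.5987448
For no arbitrage the full-cycle product must be 1, so the missing rate is 1 / 0.5987448 ≈ 1.670161.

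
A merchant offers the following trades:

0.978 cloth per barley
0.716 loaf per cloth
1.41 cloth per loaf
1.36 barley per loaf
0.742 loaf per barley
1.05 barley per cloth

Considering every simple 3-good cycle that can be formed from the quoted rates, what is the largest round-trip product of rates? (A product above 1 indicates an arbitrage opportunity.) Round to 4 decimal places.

cloth→barley→loaf→cloth: 1.05 × 0.742 × 1.41 = 1.09853
cloth→loaf→barley→cloth: 0.716 × 1.36 × 0.978 = 0.95234
Maximum is cloth→barley→loaf→cloth at 1.0985; arbitrage exists.

1.0985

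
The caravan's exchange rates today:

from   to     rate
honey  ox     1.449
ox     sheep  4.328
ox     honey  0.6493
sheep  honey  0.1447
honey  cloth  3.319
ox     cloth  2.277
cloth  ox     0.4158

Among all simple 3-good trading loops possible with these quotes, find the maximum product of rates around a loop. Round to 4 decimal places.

sheep→honey→ox→sheep: 0.1447 × 1.449 × 4.328 = 0.90745
cloth→ox→honey→cloth: 0.4158 × 0.6493 × 3.319 = 0.89606
Maximum is sheep→honey→ox→sheep at 0.9075; no arbitrage — every cycle loses value.

0.9075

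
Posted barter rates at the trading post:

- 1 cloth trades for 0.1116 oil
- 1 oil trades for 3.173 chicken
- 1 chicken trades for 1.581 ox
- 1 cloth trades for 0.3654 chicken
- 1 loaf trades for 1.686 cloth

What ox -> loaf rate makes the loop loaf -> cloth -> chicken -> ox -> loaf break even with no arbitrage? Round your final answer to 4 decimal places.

1.0267

Known legs of the cycle: 1.686 × 0.3654 × 1.581 = 0.9739978164
For no arbitrage the full-cycle product must be 1, so the missing rate is 1 / 0.9739978164 ≈ 1.026696.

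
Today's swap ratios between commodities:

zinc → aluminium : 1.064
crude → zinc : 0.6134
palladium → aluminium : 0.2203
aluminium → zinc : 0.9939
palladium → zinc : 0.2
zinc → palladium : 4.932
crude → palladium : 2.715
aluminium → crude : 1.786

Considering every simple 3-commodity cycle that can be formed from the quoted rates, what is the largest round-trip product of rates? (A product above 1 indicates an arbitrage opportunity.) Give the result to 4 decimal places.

aluminium→crude→zinc→aluminium: 1.786 × 0.6134 × 1.064 = 1.16565
aluminium→zinc→palladium→aluminium: 0.9939 × 4.932 × 0.2203 = 1.07989
aluminium→crude→palladium→aluminium: 1.786 × 2.715 × 0.2203 = 1.06823
Maximum is aluminium→crude→zinc→aluminium at 1.1656; arbitrage exists.

1.1656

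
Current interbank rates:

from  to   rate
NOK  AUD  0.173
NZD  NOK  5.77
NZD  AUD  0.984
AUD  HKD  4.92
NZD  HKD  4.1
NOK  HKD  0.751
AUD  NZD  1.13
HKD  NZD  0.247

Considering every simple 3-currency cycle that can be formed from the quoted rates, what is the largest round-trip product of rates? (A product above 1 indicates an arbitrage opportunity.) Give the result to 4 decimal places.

1.1958

AUD→HKD→NZD→AUD: 4.92 × 0.247 × 0.984 = 1.19580
AUD→NZD→NOK→AUD: 1.13 × 5.77 × 0.173 = 1.12798
NOK→HKD→NZD→NOK: 0.751 × 0.247 × 5.77 = 1.07032
Maximum is AUD→HKD→NZD→AUD at 1.1958; arbitrage exists.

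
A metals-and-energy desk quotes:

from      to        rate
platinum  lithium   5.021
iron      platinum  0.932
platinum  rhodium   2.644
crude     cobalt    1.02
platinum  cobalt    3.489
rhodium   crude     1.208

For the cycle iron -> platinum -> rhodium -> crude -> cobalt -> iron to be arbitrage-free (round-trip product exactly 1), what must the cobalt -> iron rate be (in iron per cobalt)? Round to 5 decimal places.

0.32935

Known legs of the cycle: 0.932 × 2.644 × 1.208 × 1.02 = 3.03629852928
For no arbitrage the full-cycle product must be 1, so the missing rate is 1 / 3.03629852928 ≈ 0.3293484.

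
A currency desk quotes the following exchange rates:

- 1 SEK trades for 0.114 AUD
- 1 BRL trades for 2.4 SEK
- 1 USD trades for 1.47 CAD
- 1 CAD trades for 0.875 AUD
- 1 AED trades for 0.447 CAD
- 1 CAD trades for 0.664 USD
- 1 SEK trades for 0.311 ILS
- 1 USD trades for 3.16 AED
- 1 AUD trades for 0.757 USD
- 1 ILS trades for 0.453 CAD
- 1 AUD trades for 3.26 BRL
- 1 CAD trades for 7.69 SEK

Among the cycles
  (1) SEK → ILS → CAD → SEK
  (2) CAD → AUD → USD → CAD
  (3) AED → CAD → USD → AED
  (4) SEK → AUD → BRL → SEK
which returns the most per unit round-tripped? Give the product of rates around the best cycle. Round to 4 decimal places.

1.0834

(1) 0.311 × 0.453 × 7.69 = 1.08339
(2) 0.875 × 0.757 × 1.47 = 0.97369
(3) 0.447 × 0.664 × 3.16 = 0.93791
(4) 0.114 × 3.26 × 2.4 = 0.89194
Highest is cycle (1) at 1.0834 (>1, arbitrage).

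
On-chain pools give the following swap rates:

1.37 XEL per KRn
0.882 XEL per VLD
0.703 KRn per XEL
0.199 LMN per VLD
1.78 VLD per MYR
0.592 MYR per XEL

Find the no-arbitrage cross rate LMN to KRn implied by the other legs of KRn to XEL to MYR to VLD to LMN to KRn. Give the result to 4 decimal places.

Known legs of the cycle: 1.37 × 0.592 × 1.78 × 0.199 = 0.2872865888
For no arbitrage the full-cycle product must be 1, so the missing rate is 1 / 0.2872865888 ≈ 3.480845.

3.4808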